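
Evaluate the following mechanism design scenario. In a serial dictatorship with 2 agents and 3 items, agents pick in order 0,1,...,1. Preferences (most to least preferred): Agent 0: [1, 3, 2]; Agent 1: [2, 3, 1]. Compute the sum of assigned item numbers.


Step 1: Agent 0 picks item 1
Step 2: Agent 1 picks item 2
Step 3: Sum = 1 + 2 = 3

3


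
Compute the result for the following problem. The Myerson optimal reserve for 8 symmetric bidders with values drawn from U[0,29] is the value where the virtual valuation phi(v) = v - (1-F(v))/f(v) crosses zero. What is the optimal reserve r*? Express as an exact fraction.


Step 1: For U[0,29], F(v) = v/29 and f(v) = 1/29
Step 2: phi(v) = v - (1 - v/29)/(1/29) = v - (29 - v) = 2v - 29
Step 3: Set phi(r*) = 0: 2r* - 29 = 0
Step 4: r* = 29/2 (the number of bidders n = 8 does not enter)

29/2


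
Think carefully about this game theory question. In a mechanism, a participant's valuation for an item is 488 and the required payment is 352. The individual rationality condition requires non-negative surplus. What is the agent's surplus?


Step 1: Surplus = value - payment = 488 - 352 = 136
Step 2: IR is satisfied (surplus >= 0)

136


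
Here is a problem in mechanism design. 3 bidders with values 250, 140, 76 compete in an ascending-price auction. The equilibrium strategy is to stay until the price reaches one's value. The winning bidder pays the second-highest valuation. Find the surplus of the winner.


Step 1: Identify the highest value: 250
Step 2: Identify the second-highest value: 140
Step 3: The final price = second-highest value = 140
Step 4: Surplus = 250 - 140 = 110

110


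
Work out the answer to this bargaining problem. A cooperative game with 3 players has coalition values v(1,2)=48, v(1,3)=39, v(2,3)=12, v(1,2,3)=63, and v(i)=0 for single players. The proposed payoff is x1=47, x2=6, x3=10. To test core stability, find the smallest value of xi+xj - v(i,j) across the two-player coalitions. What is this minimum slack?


Step 1: Slack for coalition (1,2): x1+x2 - v12 = 53 - 48 = 5
Step 2: Slack for coalition (1,3): x1+x3 - v13 = 57 - 39 = 18
Step 3: Slack for coalition (2,3): x2+x3 - v23 = 16 - 12 = 4
Step 4: Minimum slack = min(5, 18, 4) = 4, attained by (2,3); no pair can gain by deviating, so the allocation is in the core

4


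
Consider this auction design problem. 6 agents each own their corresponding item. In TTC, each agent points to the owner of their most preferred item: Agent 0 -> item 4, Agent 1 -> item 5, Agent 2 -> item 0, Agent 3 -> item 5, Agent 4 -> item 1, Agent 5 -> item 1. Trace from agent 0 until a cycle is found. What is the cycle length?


Step 1: Trace the pointer graph from agent 0: 0 -> 4 -> 1 -> 5 -> 1
Step 2: A cycle is detected when we revisit agent 1
Step 3: The cycle is: 1 -> 5 -> 1
Step 4: Cycle length = 2

2


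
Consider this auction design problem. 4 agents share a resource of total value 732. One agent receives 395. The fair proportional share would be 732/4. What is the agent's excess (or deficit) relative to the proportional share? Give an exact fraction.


Step 1: Proportional share = 732/4 = 183
Step 2: Agent's actual allocation = 395
Step 3: Excess = 395 - 183 = 212

212


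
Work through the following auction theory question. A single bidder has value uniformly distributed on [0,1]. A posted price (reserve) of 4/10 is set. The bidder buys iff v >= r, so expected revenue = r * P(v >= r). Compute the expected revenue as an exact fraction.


Step 1: Posted price r = 2/5, value support [0,1]
Step 2: P(v >= r) = (1 - 2/5)/1 = 3/5
Step 3: Expected revenue = r * P(v >= r) = 2/5 * 3/5
Step 4: Revenue = 6/25

6/25


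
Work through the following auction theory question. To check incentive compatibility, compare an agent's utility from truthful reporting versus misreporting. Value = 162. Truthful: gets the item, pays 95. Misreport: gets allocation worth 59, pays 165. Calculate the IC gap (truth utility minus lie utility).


Step 1: U(truth) = value - payment = 162 - 95 = 67
Step 2: U(lie) = allocation - payment = 59 - 165 = -106
Step 3: IC gap = 67 - (-106) = 173

173


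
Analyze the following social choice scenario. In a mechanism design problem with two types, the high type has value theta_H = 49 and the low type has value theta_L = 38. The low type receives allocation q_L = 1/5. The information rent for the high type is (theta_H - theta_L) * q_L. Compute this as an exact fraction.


Step 1: theta_H - theta_L = 49 - 38 = 11
Step 2: Information rent = (theta_H - theta_L) * q_L
Step 3: = 11 * 1/5
Step 4: = 11/5

11/5


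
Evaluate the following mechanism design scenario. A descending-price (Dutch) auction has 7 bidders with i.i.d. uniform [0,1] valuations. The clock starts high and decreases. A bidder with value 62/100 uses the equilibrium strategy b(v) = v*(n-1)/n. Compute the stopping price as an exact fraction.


Step 1: Dutch auctions are strategically equivalent to first-price auctions
Step 2: The equilibrium bid is b(v) = v*(n-1)/n
Step 3: b = 31/50 * 6/7
Step 4: b = 93/175

93/175


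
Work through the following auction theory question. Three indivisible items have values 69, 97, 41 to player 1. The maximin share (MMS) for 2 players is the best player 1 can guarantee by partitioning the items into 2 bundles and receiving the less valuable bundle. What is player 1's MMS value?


Step 1: Item values = 69, 97, 41
Step 2: Enumerate all 2-bundle partitions and take the smaller bundle:
  Partition 1: {69} vs {97,41} -> bundles 69, 138; min = 69
  Partition 2: {97} vs {69,41} -> bundles 97, 110; min = 97
  Partition 3: {41} vs {69,97} -> bundles 41, 166; min = 41
Step 3: MMS = max(69, 97, 41) = 97

97


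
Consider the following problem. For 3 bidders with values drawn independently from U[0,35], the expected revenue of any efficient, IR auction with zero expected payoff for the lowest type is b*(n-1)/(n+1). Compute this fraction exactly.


Step 1: By Revenue Equivalence, expected revenue = b*(n-1)/(n+1)
Step 2: Substituting n = 3, b = 35
Step 3: Revenue = 35*(3-1)/(3+1) = 35*2/4
Step 4: Revenue = 70/4 = 35/2

35/2


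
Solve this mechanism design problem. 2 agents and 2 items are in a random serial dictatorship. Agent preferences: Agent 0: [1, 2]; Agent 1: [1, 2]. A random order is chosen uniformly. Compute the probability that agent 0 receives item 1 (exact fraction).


Step 1: Agent 0 wants item 1
Step 2: There are 2 possible orderings of agents
Step 3: In 1 orderings, agent 0 gets item 1
Step 4: Probability = 1/2

1/2


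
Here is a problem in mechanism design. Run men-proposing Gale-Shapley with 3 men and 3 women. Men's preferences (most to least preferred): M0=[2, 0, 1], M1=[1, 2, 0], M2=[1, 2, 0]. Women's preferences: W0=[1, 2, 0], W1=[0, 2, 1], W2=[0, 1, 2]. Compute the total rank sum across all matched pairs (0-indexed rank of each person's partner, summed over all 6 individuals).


Step 1: Run Gale-Shapley (men propose, women hold best offer):
  M0 proposes to W2; she accepts
  M1 proposes to W1; she accepts
  M2 proposes to W1; she switches from M1
  M1 proposes to W2; rejected
  M1 proposes to W0; she accepts
Step 2: Final matching: W0-M1, W1-M2, W2-M0
Step 3: 0-indexed ranks (man's rank of his match, then woman's): 2 + 0 + 0 + 1 + 0 + 0
Step 4: Total rank sum = 3

3


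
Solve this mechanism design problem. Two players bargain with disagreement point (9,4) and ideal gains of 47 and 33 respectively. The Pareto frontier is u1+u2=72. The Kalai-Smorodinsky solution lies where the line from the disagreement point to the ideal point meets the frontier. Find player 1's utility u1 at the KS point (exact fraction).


Step 1: At the KS point, (u1-d1)/r1 = (u2-d2)/r2 = t and u1+u2 = 72
Step 2: u1 = d1 + r1*t and u2 = d2 + r2*t, so (d1 + r1*t) + (d2 + r2*t) = 72
Step 3: t = (72 - 9 - 4)/(47 + 33) = 59/80
Step 4: u1 = d1 + r1*t = 9 + 47 * 59/80 = 3493/80
Step 5: (Check: u2 = d2 + r2*t = 2267/80; u1+u2 = 3493/80 + 2267/80 = 72, on the frontier.)

3493/80


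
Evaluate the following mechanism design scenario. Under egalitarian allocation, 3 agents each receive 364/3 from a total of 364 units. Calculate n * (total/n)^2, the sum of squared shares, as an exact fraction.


Step 1: Each agent's share = 364/3
Step 2: Square of each share = (364/3)^2 = 132496/9
Step 3: Sum of squares = 3 * 132496/9 = 132496/3

132496/3


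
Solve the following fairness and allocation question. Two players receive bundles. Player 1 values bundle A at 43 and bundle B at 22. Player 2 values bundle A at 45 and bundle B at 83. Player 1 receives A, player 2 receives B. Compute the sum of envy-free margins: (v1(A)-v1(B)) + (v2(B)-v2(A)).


Step 1: Player 1's margin = v1(A) - v1(B) = 43 - 22 = 21
Step 2: Player 2's margin = v2(B) - v2(A) = 83 - 45 = 38
Step 3: Total margin = 21 + 38 = 59

59


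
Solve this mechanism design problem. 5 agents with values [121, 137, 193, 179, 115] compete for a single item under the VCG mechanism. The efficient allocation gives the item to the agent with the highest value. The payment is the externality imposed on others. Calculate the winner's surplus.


Step 1: The winner is the agent with the highest value: agent 2 with value 193
Step 2: Values of other agents: [121, 137, 179, 115]
Step 3: VCG payment = max of others' values = 179
Step 4: Surplus = 193 - 179 = 14

14


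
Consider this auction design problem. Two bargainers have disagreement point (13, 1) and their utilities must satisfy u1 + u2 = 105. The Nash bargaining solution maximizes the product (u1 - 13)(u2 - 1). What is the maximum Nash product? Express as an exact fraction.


Step 1: The Nash solution splits surplus symmetrically above the disagreement point
Step 2: u1 = (total + d1 - d2)/2 = (105 + 13 - 1)/2 = 117/2
Step 3: u2 = (total - d1 + d2)/2 = (105 - 13 + 1)/2 = 93/2
Step 4: Nash product = (117/2 - 13) * (93/2 - 1)
Step 5: = 91/2 * 91/2 = 8281/4

8281/4


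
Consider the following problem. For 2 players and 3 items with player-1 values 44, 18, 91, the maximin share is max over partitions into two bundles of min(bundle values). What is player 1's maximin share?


Step 1: Item values = 44, 18, 91
Step 2: Enumerate all 2-bundle partitions and take the smaller bundle:
  Partition 1: {44} vs {18,91} -> bundles 44, 109; min = 44
  Partition 2: {18} vs {44,91} -> bundles 18, 135; min = 18
  Partition 3: {91} vs {44,18} -> bundles 91, 62; min = 62
Step 3: MMS = max(44, 18, 62) = 62

62


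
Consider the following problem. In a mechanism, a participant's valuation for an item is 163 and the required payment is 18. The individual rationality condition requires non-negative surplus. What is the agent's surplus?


Step 1: Surplus = value - payment = 163 - 18 = 145
Step 2: IR is satisfied (surplus >= 0)

145


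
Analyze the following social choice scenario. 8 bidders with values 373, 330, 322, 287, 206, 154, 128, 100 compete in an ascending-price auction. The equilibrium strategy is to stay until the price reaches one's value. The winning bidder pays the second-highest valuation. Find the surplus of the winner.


Step 1: Identify the highest value: 373
Step 2: Identify the second-highest value: 330
Step 3: The final price = second-highest value = 330
Step 4: Surplus = 373 - 330 = 43

43


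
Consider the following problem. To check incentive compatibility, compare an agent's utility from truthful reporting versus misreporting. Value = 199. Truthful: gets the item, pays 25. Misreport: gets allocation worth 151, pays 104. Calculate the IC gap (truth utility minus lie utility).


Step 1: U(truth) = value - payment = 199 - 25 = 174
Step 2: U(lie) = allocation - payment = 151 - 104 = 47
Step 3: IC gap = 174 - 47 = 127

127


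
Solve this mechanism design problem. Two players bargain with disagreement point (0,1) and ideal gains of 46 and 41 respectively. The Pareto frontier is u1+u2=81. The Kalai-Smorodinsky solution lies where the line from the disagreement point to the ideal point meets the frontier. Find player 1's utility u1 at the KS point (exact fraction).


Step 1: At the KS point, (u1-d1)/r1 = (u2-d2)/r2 = t and u1+u2 = 81
Step 2: u1 = d1 + r1*t and u2 = d2 + r2*t, so (d1 + r1*t) + (d2 + r2*t) = 81
Step 3: t = (81 - 0 - 1)/(46 + 41) = 80/87
Step 4: u1 = d1 + r1*t = 0 + 46 * 80/87 = 3680/87
Step 5: (Check: u2 = d2 + r2*t = 3367/87; u1+u2 = 3680/87 + 3367/87 = 81, on the frontier.)

3680/87


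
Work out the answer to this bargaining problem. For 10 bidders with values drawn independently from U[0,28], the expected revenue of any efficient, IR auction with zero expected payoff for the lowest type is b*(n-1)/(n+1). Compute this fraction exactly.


Step 1: By Revenue Equivalence, expected revenue = b*(n-1)/(n+1)
Step 2: Substituting n = 10, b = 28
Step 3: Revenue = 28*(10-1)/(10+1) = 28*9/11
Step 4: Revenue = 252/11

252/11


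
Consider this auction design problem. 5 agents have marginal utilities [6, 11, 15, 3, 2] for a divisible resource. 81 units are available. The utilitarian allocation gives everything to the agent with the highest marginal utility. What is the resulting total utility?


Step 1: The marginal utilities are [6, 11, 15, 3, 2]
Step 2: The highest marginal utility is 15
Step 3: All 81 units go to that agent
Step 4: Total utility = 15 * 81 = 1215

1215


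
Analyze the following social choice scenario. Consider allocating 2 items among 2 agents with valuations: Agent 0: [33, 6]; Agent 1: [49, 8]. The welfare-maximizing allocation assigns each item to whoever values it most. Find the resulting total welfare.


Step 1: For each item, find the maximum value among all agents.
Step 2: Item 0 -> Agent 1 (value 49)
Step 3: Item 1 -> Agent 1 (value 8)
Step 4: Total welfare = 49 + 8 = 57

57


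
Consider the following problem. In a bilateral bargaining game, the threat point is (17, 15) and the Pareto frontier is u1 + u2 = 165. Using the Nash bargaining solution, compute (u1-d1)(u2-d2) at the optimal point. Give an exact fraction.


Step 1: The Nash solution splits surplus symmetrically above the disagreement point
Step 2: u1 = (total + d1 - d2)/2 = (165 + 17 - 15)/2 = 167/2
Step 3: u2 = (total - d1 + d2)/2 = (165 - 17 + 15)/2 = 163/2
Step 4: Nash product = (167/2 - 17) * (163/2 - 15)
Step 5: = 133/2 * 133/2 = 17689/4

17689/4


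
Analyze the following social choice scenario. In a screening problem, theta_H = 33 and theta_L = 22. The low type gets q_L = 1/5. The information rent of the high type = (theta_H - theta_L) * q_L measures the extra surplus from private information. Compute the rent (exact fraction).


Step 1: theta_H - theta_L = 33 - 22 = 11
Step 2: Information rent = (theta_H - theta_L) * q_L
Step 3: = 11 * 1/5
Step 4: = 11/5

11/5


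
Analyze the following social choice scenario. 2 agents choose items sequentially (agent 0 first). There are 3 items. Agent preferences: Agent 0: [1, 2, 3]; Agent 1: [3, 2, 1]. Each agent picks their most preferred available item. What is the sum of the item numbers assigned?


Step 1: Agent 0 picks item 1
Step 2: Agent 1 picks item 3
Step 3: Sum = 1 + 3 = 4

4


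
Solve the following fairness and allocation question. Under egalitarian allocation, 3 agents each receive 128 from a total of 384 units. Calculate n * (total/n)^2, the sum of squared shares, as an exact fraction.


Step 1: Each agent's share = 384/3 = 128
Step 2: Square of each share = (128)^2 = 16384
Step 3: Sum of squares = 3 * 16384 = 49152

49152


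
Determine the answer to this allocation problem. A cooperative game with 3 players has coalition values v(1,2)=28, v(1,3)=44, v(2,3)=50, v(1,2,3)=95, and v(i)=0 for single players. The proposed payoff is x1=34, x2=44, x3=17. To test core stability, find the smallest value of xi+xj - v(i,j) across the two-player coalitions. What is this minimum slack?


Step 1: Slack for coalition (1,2): x1+x2 - v12 = 78 - 28 = 50
Step 2: Slack for coalition (1,3): x1+x3 - v13 = 51 - 44 = 7
Step 3: Slack for coalition (2,3): x2+x3 - v23 = 61 - 50 = 11
Step 4: Minimum slack = min(50, 7, 11) = 7, attained by (1,3); no pair can gain by deviating, so the allocation is in the core

7


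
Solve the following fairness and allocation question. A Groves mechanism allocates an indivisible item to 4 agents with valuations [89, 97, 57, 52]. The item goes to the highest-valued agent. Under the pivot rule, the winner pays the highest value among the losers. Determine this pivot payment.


Step 1: The efficient winner is agent 1 with value 97
Step 2: Other agents' values: [89, 57, 52]
Step 3: Pivot payment = max(others) = 89
Step 4: The winner pays 89

89


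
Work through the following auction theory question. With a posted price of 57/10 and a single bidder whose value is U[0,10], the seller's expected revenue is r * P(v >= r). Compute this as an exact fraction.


Step 1: Posted price r = 57/10, value support [0,10]
Step 2: P(v >= r) = (10 - 57/10)/10 = 43/100
Step 3: Expected revenue = r * P(v >= r) = 57/10 * 43/100
Step 4: Revenue = 2451/1000

2451/1000


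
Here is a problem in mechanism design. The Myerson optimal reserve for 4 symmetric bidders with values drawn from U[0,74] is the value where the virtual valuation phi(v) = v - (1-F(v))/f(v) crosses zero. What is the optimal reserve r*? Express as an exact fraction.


Step 1: For U[0,74], F(v) = v/74 and f(v) = 1/74
Step 2: phi(v) = v - (1 - v/74)/(1/74) = v - (74 - v) = 2v - 74
Step 3: Set phi(r*) = 0: 2r* - 74 = 0
Step 4: r* = 74/2 = 37 (the number of bidders n = 4 does not enter)

37


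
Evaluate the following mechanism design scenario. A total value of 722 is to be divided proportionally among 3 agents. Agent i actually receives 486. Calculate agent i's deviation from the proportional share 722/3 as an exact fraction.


Step 1: Proportional share = 722/3
Step 2: Agent's actual allocation = 486
Step 3: Excess = 486 - 722/3 = 736/3

736/3


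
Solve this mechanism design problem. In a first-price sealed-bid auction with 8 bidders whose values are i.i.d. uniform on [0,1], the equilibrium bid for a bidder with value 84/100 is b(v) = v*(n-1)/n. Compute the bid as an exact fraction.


Step 1: The symmetric BNE bidding function is b(v) = v * (n-1) / n
Step 2: Substitute v = 21/25 and n = 8
Step 3: b = 21/25 * 7/8
Step 4: b = 147/200

147/200


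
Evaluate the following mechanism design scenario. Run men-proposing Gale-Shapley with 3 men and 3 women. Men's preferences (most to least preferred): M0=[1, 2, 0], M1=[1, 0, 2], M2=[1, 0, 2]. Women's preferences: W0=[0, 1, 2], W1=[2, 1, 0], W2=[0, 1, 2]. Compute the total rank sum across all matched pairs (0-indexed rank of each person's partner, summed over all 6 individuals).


Step 1: Run Gale-Shapley (men propose, women hold best offer):
  M0 proposes to W1; she accepts
  M1 proposes to W1; she switches from M0
  M2 proposes to W1; she switches from M1
  M0 proposes to W2; she accepts
  M1 proposes to W0; she accepts
Step 2: Final matching: W0-M1, W1-M2, W2-M0
Step 3: 0-indexed ranks (man's rank of his match, then woman's): 1 + 1 + 0 + 0 + 1 + 0
Step 4: Total rank sum = 3

3


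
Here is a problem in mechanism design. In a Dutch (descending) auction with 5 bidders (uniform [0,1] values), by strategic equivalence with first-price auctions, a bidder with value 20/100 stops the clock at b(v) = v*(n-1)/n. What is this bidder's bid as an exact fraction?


Step 1: Dutch auctions are strategically equivalent to first-price auctions
Step 2: The equilibrium bid is b(v) = v*(n-1)/n
Step 3: b = 1/5 * 4/5
Step 4: b = 4/25

4/25


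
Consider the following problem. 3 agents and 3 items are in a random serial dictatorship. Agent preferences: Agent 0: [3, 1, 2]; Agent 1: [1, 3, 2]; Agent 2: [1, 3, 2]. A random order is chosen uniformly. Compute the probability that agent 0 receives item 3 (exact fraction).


Step 1: Agent 0 wants item 3
Step 2: There are 6 possible orderings of agents
Step 3: In 4 orderings, agent 0 gets item 3
Step 4: Probability = 4/6 = 2/3

2/3


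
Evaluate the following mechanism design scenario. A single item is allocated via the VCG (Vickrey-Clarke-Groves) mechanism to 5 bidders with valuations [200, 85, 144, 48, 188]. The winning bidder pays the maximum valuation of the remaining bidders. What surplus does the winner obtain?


Step 1: The winner is the agent with the highest value: agent 0 with value 200
Step 2: Values of other agents: [85, 144, 48, 188]
Step 3: VCG payment = max of others' values = 188
Step 4: Surplus = 200 - 188 = 12

12


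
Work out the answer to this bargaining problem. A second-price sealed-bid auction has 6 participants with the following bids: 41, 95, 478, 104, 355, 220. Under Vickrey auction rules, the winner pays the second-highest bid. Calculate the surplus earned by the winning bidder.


Step 1: Sort bids in descending order: 478, 355, 220, 104, 95, 41
Step 2: The winning bid is the highest: 478
Step 3: The payment equals the second-highest bid: 355
Step 4: Surplus = winner's bid - payment = 478 - 355 = 123

123


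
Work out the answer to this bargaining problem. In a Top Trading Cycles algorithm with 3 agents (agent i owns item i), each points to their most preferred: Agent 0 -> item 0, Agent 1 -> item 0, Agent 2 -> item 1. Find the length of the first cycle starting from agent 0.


Step 1: Trace the pointer graph from agent 0: 0 -> 0
Step 2: A cycle is detected when we revisit agent 0
Step 3: The cycle is: 0 -> 0
Step 4: Cycle length = 1

1


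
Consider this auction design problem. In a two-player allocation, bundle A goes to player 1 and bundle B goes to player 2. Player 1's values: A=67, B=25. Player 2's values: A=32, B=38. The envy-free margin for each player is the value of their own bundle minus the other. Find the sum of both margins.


Step 1: Player 1's margin = v1(A) - v1(B) = 67 - 25 = 42
Step 2: Player 2's margin = v2(B) - v2(A) = 38 - 32 = 6
Step 3: Total margin = 42 + 6 = 48

48


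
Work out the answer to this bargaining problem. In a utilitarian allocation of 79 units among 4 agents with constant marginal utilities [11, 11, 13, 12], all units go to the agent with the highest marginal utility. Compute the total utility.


Step 1: The marginal utilities are [11, 11, 13, 12]
Step 2: The highest marginal utility is 13
Step 3: All 79 units go to that agent
Step 4: Total utility = 13 * 79 = 1027

1027


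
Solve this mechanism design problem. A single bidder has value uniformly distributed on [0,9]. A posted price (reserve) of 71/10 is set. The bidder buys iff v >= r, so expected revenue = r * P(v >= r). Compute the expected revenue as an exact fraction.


Step 1: Posted price r = 71/10, value support [0,9]
Step 2: P(v >= r) = (9 - 71/10)/9 = 19/90
Step 3: Expected revenue = r * P(v >= r) = 71/10 * 19/90
Step 4: Revenue = 1349/900

1349/900


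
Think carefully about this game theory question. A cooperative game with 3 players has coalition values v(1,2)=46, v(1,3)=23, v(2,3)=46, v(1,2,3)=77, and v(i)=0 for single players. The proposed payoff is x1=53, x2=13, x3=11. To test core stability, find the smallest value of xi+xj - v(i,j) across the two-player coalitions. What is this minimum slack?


Step 1: Slack for coalition (1,2): x1+x2 - v12 = 66 - 46 = 20
Step 2: Slack for coalition (1,3): x1+x3 - v13 = 64 - 23 = 41
Step 3: Slack for coalition (2,3): x2+x3 - v23 = 24 - 46 = -22
Step 4: Minimum slack = min(20, 41, -22) = -22, attained by (2,3); coalition (2,3) can block (slack < 0), so the allocation is not in the core

-22


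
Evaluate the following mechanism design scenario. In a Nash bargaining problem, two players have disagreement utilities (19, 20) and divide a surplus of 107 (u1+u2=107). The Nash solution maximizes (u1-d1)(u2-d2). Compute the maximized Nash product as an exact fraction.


Step 1: The Nash solution splits surplus symmetrically above the disagreement point
Step 2: u1 = (total + d1 - d2)/2 = (107 + 19 - 20)/2 = 53
Step 3: u2 = (total - d1 + d2)/2 = (107 - 19 + 20)/2 = 54
Step 4: Nash product = (53 - 19) * (54 - 20)
Step 5: = 34 * 34 = 1156

1156


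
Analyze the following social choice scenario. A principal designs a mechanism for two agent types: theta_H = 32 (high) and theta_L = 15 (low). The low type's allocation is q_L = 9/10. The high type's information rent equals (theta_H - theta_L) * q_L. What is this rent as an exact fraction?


Step 1: theta_H - theta_L = 32 - 15 = 17
Step 2: Information rent = (theta_H - theta_L) * q_L
Step 3: = 17 * 9/10
Step 4: = 153/10

153/10


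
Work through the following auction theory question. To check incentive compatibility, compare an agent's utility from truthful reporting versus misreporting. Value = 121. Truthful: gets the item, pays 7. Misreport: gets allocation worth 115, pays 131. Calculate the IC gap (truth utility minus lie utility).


Step 1: U(truth) = value - payment = 121 - 7 = 114
Step 2: U(lie) = allocation - payment = 115 - 131 = -16
Step 3: IC gap = 114 - (-16) = 130

130


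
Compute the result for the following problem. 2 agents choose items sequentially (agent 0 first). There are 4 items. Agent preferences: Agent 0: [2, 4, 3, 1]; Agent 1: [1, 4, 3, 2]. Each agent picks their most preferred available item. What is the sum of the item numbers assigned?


Step 1: Agent 0 picks item 2
Step 2: Agent 1 picks item 1
Step 3: Sum = 2 + 1 = 3

3


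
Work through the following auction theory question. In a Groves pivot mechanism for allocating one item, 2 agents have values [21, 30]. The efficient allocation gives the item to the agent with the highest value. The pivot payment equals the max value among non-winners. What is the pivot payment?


Step 1: The efficient winner is agent 1 with value 30
Step 2: Other agents' values: [21]
Step 3: Pivot payment = max(others) = 21
Step 4: The winner pays 21

21


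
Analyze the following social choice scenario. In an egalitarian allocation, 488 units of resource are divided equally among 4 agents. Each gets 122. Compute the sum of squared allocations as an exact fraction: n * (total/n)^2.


Step 1: Each agent's share = 488/4 = 122
Step 2: Square of each share = (122)^2 = 14884
Step 3: Sum of squares = 4 * 14884 = 59536

59536


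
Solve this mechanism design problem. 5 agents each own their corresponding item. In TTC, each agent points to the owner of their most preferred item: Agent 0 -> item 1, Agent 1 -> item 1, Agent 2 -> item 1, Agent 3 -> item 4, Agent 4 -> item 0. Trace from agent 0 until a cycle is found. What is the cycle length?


Step 1: Trace the pointer graph from agent 0: 0 -> 1 -> 1
Step 2: A cycle is detected when we revisit agent 1
Step 3: The cycle is: 1 -> 1
Step 4: Cycle length = 1

1


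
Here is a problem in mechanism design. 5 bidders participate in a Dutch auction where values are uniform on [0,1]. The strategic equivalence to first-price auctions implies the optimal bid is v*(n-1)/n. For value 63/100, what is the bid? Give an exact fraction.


Step 1: Dutch auctions are strategically equivalent to first-price auctions
Step 2: The equilibrium bid is b(v) = v*(n-1)/n
Step 3: b = 63/100 * 4/5
Step 4: b = 63/125

63/125


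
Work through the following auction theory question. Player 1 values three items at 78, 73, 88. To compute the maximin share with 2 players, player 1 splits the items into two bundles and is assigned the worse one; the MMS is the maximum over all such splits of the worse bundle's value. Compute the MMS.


Step 1: Item values = 78, 73, 88
Step 2: Enumerate all 2-bundle partitions and take the smaller bundle:
  Partition 1: {78} vs {73,88} -> bundles 78, 161; min = 78
  Partition 2: {73} vs {78,88} -> bundles 73, 166; min = 73
  Partition 3: {88} vs {78,73} -> bundles 88, 151; min = 88
Step 3: MMS = max(78, 73, 88) = 88

88


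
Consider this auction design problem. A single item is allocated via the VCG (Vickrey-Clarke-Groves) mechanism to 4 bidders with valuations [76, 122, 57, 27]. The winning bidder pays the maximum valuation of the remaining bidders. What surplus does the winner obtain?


Step 1: The winner is the agent with the highest value: agent 1 with value 122
Step 2: Values of other agents: [76, 57, 27]
Step 3: VCG payment = max of others' values = 76
Step 4: Surplus = 122 - 76 = 46

46


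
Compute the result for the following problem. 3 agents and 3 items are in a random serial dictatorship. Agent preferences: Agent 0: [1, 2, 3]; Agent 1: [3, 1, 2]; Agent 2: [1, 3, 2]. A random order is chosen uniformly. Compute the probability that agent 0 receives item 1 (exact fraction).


Step 1: Agent 0 wants item 1
Step 2: There are 6 possible orderings of agents
Step 3: In 3 orderings, agent 0 gets item 1
Step 4: Probability = 3/6 = 1/2

1/2


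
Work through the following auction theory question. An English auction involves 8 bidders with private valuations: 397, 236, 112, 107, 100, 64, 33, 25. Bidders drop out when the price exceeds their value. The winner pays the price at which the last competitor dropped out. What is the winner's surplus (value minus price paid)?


Step 1: Identify the highest value: 397
Step 2: Identify the second-highest value: 236
Step 3: The final price = second-highest value = 236
Step 4: Surplus = 397 - 236 = 161

161


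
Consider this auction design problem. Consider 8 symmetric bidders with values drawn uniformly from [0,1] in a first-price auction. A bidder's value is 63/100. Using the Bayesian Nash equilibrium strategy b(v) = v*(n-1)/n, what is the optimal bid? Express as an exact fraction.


Step 1: The symmetric BNE bidding function is b(v) = v * (n-1) / n
Step 2: Substitute v = 63/100 and n = 8
Step 3: b = 63/100 * 7/8
Step 4: b = 441/800

441/800


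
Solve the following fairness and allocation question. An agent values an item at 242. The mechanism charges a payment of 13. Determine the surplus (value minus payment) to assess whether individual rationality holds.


Step 1: Surplus = value - payment = 242 - 13 = 229
Step 2: IR is satisfied (surplus >= 0)

229


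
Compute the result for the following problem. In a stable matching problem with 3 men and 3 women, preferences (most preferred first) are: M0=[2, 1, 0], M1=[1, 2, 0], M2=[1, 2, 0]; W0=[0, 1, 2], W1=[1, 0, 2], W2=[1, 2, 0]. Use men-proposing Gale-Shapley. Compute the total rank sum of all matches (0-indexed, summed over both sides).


Step 1: Run Gale-Shapley (men propose, women hold best offer):
  M0 proposes to W2; she accepts
  M1 proposes to W1; she accepts
  M2 proposes to W1; rejected
  M2 proposes to W2; she switches from M0
  M0 proposes to W1; rejected
  M0 proposes to W0; she accepts
Step 2: Final matching: W0-M0, W1-M1, W2-M2
Step 3: 0-indexed ranks (man's rank of his match, then woman's): 2 + 0 + 0 + 0 + 1 + 1
Step 4: Total rank sum = 4

4


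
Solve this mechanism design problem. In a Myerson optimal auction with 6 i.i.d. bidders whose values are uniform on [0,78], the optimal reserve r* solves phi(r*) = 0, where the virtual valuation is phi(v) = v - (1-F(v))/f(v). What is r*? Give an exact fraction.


Step 1: For U[0,78], F(v) = v/78 and f(v) = 1/78
Step 2: phi(v) = v - (1 - v/78)/(1/78) = v - (78 - v) = 2v - 78
Step 3: Set phi(r*) = 0: 2r* - 78 = 0
Step 4: r* = 78/2 = 39 (the number of bidders n = 6 does not enter)

39


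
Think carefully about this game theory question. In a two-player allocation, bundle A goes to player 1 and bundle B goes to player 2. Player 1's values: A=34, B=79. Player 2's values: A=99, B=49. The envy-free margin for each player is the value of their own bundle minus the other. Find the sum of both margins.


Step 1: Player 1's margin = v1(A) - v1(B) = 34 - 79 = -45
Step 2: Player 2's margin = v2(B) - v2(A) = 49 - 99 = -50
Step 3: Total margin = -45 + -50 = -95

-95


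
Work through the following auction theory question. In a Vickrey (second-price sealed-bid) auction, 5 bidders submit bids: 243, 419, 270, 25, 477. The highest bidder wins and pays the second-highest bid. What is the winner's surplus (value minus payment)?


Step 1: Sort bids in descending order: 477, 419, 270, 243, 25
Step 2: The winning bid is the highest: 477
Step 3: The payment equals the second-highest bid: 419
Step 4: Surplus = winner's bid - payment = 477 - 419 = 58

58


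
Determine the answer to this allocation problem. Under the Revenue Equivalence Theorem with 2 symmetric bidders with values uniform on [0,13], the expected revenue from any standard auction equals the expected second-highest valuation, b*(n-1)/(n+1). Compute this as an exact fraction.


Step 1: By Revenue Equivalence, expected revenue = b*(n-1)/(n+1)
Step 2: Substituting n = 2, b = 13
Step 3: Revenue = 13*(2-1)/(2+1) = 13*1/3
Step 4: Revenue = 13/3

13/3


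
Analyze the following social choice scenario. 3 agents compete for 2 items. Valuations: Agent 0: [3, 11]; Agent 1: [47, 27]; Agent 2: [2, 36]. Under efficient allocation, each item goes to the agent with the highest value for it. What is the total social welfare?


Step 1: For each item, find the maximum value among all agents.
Step 2: Item 0 -> Agent 1 (value 47)
Step 3: Item 1 -> Agent 2 (value 36)
Step 4: Total welfare = 47 + 36 = 83

83


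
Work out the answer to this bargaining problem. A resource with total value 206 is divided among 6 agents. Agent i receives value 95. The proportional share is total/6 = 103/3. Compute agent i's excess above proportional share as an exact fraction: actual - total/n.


Step 1: Proportional share = 206/6 = 103/3
Step 2: Agent's actual allocation = 95
Step 3: Excess = 95 - 103/3 = 182/3

182/3


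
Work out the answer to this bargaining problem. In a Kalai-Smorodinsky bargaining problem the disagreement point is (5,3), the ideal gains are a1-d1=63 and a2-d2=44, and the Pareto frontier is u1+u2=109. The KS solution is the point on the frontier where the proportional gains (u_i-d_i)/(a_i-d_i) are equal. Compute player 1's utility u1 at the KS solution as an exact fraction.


Step 1: At the KS point, (u1-d1)/r1 = (u2-d2)/r2 = t and u1+u2 = 109
Step 2: u1 = d1 + r1*t and u2 = d2 + r2*t, so (d1 + r1*t) + (d2 + r2*t) = 109
Step 3: t = (109 - 5 - 3)/(63 + 44) = 101/107
Step 4: u1 = d1 + r1*t = 5 + 63 * 101/107 = 6898/107
Step 5: (Check: u2 = d2 + r2*t = 4765/107; u1+u2 = 6898/107 + 4765/107 = 109, on the frontier.)

6898/107


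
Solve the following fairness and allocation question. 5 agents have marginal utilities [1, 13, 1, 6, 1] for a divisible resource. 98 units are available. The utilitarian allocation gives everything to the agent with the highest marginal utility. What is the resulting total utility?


Step 1: The marginal utilities are [1, 13, 1, 6, 1]
Step 2: The highest marginal utility is 13
Step 3: All 98 units go to that agent
Step 4: Total utility = 13 * 98 = 1274

1274


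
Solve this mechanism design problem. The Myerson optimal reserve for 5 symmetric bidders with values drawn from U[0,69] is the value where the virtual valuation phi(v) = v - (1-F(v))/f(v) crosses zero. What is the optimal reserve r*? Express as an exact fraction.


Step 1: For U[0,69], F(v) = v/69 and f(v) = 1/69
Step 2: phi(v) = v - (1 - v/69)/(1/69) = v - (69 - v) = 2v - 69
Step 3: Set phi(r*) = 0: 2r* - 69 = 0
Step 4: r* = 69/2 (the number of bidders n = 5 does not enter)

69/2


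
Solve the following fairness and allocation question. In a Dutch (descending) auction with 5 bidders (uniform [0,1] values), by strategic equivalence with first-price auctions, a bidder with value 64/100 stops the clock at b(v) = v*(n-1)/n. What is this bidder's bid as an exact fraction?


Step 1: Dutch auctions are strategically equivalent to first-price auctions
Step 2: The equilibrium bid is b(v) = v*(n-1)/n
Step 3: b = 16/25 * 4/5
Step 4: b = 64/125

64/125


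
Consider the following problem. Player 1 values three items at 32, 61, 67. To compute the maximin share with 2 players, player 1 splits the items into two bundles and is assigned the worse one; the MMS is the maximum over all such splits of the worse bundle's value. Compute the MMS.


Step 1: Item values = 32, 61, 67
Step 2: Enumerate all 2-bundle partitions and take the smaller bundle:
  Partition 1: {32} vs {61,67} -> bundles 32, 128; min = 32
  Partition 2: {61} vs {32,67} -> bundles 61, 99; min = 61
  Partition 3: {67} vs {32,61} -> bundles 67, 93; min = 67
Step 3: MMS = max(32, 61, 67) = 67

67


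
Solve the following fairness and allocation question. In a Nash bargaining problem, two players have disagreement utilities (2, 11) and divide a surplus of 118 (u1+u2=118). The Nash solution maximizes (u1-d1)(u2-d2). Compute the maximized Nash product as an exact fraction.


Step 1: The Nash solution splits surplus symmetrically above the disagreement point
Step 2: u1 = (total + d1 - d2)/2 = (118 + 2 - 11)/2 = 109/2
Step 3: u2 = (total - d1 + d2)/2 = (118 - 2 + 11)/2 = 127/2
Step 4: Nash product = (109/2 - 2) * (127/2 - 11)
Step 5: = 105/2 * 105/2 = 11025/4

11025/4


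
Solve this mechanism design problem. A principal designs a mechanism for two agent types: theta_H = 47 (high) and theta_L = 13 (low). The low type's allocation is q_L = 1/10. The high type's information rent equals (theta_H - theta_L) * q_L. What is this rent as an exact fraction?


Step 1: theta_H - theta_L = 47 - 13 = 34
Step 2: Information rent = (theta_H - theta_L) * q_L
Step 3: = 34 * 1/10
Step 4: = 17/5

17/5


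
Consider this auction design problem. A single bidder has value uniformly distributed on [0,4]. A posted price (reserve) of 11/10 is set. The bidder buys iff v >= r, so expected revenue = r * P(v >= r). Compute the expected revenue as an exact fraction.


Step 1: Posted price r = 11/10, value support [0,4]
Step 2: P(v >= r) = (4 - 11/10)/4 = 29/40
Step 3: Expected revenue = r * P(v >= r) = 11/10 * 29/40
Step 4: Revenue = 319/400

319/400


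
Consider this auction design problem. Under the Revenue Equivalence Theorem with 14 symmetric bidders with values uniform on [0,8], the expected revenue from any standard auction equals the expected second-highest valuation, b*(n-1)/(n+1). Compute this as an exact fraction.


Step 1: By Revenue Equivalence, expected revenue = b*(n-1)/(n+1)
Step 2: Substituting n = 14, b = 8
Step 3: Revenue = 8*(14-1)/(14+1) = 8*13/15
Step 4: Revenue = 104/15

104/15


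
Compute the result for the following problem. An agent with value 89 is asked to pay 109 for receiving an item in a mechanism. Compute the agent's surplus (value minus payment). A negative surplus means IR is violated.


Step 1: Surplus = value - payment = 89 - 109 = -20
Step 2: IR is violated (surplus < 0)

-20


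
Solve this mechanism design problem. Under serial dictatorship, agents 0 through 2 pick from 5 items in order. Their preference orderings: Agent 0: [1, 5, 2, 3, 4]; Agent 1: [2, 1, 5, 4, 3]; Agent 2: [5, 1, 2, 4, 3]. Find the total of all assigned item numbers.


Step 1: Agent 0 picks item 1
Step 2: Agent 1 picks item 2
Step 3: Agent 2 picks item 5
Step 4: Sum = 1 + 2 + 5 = 8

8


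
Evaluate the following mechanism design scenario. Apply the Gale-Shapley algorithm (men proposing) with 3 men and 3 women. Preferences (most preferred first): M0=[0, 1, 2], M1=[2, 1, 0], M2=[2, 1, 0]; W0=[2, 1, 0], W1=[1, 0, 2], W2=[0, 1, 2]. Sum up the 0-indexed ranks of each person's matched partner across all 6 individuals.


Step 1: Run Gale-Shapley (men propose, women hold best offer):
  M0 proposes to W0; she accepts
  M1 proposes to W2; she accepts
  M2 proposes to W2; rejected
  M2 proposes to W1; she accepts
Step 2: Final matching: W0-M0, W1-M2, W2-M1
Step 3: 0-indexed ranks (man's rank of his match, then woman's): 0 + 2 + 1 + 2 + 0 + 1
Step 4: Total rank sum = 6

6


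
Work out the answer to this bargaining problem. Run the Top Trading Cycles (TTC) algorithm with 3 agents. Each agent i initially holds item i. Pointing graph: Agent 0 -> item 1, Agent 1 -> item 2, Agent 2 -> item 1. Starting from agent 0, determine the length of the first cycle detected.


Step 1: Trace the pointer graph from agent 0: 0 -> 1 -> 2 -> 1
Step 2: A cycle is detected when we revisit agent 1
Step 3: The cycle is: 1 -> 2 -> 1
Step 4: Cycle length = 2

2
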